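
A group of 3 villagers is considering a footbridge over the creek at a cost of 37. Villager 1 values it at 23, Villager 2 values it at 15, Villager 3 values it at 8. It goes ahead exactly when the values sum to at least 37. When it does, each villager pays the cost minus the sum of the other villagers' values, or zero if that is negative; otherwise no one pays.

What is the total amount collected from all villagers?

Total value 46 ≥ cost 37, so it is built.
Villager 1: others sum to 23; max(0, 37 - 23) = 14.
Villager 2: others sum to 31; max(0, 37 - 31) = 6.
Villager 3: others sum to 38; max(0, 37 - 38) = 0.
Total collected = 14 + 6 + 0 = 20.

20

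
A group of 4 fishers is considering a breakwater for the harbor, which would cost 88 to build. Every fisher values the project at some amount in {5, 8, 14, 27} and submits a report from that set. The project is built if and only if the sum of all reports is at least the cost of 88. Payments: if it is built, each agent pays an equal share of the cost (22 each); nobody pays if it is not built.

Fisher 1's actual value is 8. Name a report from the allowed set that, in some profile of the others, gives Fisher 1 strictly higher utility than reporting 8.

Suppose Fisher 2 reports 27, Fisher 3 reports 27 and Fisher 4 reports 27.
Report 8: project built, pays 22, utility 8 - 22 = -14.
Report 5: project not built, utility 0.
So reporting 5 beats truth here (0 > -14).

5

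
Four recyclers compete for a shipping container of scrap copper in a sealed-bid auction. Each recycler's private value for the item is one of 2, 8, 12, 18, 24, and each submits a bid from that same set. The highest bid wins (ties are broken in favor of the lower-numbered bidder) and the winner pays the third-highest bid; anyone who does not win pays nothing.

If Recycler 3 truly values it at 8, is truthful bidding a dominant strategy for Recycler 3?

Consider the case where Recycler 1 bids 2, Recycler 2 bids 2 and Recycler 4 bids 12.
Truthful bid 8: loses, pays 0, utility 0.
Bid 12 instead: wins, pays 2, utility 8 - 2 = 6.
Since 6 > 0, bidding 12 is strictly better here, so truthful bidding is not dominant.

No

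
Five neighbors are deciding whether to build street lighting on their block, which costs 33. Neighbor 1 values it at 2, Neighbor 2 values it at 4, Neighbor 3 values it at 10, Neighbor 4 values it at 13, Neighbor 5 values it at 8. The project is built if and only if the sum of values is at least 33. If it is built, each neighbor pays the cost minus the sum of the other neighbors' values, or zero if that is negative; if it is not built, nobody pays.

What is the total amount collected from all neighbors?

Total value 37 ≥ cost 33, so it is built.
Neighbor 1: others sum to 35; max(0, 33 - 35) = 0.
Neighbor 2: others sum to 33; max(0, 33 - 33) = 0.
Neighbor 3: others sum to 27; max(0, 33 - 27) = 6.
Neighbor 4: others sum to 24; max(0, 33 - 24) = 9.
Neighbor 5: others sum to 29; max(0, 33 - 29) = 4.
Total collected = 0 + 0 + 6 + 9 + 4 = 19.

19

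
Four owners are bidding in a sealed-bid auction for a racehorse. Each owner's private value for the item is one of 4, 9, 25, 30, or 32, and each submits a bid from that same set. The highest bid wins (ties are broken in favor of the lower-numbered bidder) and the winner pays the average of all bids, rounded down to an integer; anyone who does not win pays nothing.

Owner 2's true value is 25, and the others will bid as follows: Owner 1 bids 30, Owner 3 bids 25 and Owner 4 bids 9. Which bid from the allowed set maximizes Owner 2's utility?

32

Bid 4: loses, pays 0, utility 0.
Bid 9: loses, pays 0, utility 0.
Bid 25: loses, pays 0, utility 0.
Bid 30: loses, pays 0, utility 0.
Bid 32: wins, pays 24, utility 25 - 24 = 1.
The best choice is 32 with utility 1.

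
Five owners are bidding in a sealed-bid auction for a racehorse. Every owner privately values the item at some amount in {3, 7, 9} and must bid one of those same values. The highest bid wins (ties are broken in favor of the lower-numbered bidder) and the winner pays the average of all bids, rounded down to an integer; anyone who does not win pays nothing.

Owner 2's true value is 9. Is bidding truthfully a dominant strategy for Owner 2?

Consider the case where Owner 1 bids 3, Owner 3 bids 3, Owner 4 bids 3 and Owner 5 bids 3.
Truthful bid 9: wins, pays 4, utility 9 - 4 = 5.
Bid 7 instead: wins, pays 3, utility 9 - 3 = 6.
Since 6 > 5, bidding 7 is strictly better here, so truthful bidding is not dominant.

No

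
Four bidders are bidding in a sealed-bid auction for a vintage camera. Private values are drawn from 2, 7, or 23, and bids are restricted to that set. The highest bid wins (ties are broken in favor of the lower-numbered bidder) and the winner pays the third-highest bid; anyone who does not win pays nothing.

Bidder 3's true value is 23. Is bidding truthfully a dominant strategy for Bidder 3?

Check each profile of the others' bids and compare truth against every alternative bid.
Others bid (2, 2, 23): truth gives 21, best alternative gives 0.
Others bid (2, 7, 2): truth gives 21, best alternative gives 0.
Others bid (7, 2, 2): truth gives 21, best alternative gives 0.
Others bid (2, 7, 7): truth gives 16, best alternative gives 0.
Others bid (2, 7, 23): truth gives 16, best alternative gives 0.
Others bid (7, 2, 7): truth gives 16, best alternative gives 0.
(Remaining 21 profiles checked similarly; truth is weakly best in each.)
In every case the truthful bid is at least as good as any alternative, so it is a dominant strategy.

Yes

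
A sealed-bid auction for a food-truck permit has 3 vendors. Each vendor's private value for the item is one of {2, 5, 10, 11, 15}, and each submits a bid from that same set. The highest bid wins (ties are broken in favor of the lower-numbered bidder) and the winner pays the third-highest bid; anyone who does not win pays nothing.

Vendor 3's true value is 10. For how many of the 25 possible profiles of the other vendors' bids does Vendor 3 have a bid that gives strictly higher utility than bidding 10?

8

Others bid (2, 10): truth gives 0; bid 11 gives 8 > 0. Violating.
Others bid (2, 11): truth gives 0; bid 15 gives 8 > 0. Violating.
Others bid (5, 10): truth gives 0; bid 11 gives 5 > 0. Violating.
Others bid (5, 11): truth gives 0; bid 15 gives 5 > 0. Violating.
Others bid (2, 2): truth gives 8; no alternative beats it.
Others bid (2, 5): truth gives 8; no alternative beats it.
(Checking all 25 profiles: 8 have a profitable deviation, 17 do not.)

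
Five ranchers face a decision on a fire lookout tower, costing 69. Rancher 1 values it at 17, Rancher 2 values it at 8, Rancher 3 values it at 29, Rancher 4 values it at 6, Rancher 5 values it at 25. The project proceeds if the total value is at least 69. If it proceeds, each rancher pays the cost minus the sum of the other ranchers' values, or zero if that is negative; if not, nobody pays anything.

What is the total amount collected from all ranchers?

Total value 85 ≥ cost 69, so it is built.
Rancher 1: others sum to 68; max(0, 69 - 68) = 1.
Rancher 2: others sum to 77; max(0, 69 - 77) = 0.
Rancher 3: others sum to 56; max(0, 69 - 56) = 13.
Rancher 4: others sum to 79; max(0, 69 - 79) = 0.
Rancher 5: others sum to 60; max(0, 69 - 60) = 9.
Total collected = 1 + 0 + 13 + 0 + 9 = 23.

23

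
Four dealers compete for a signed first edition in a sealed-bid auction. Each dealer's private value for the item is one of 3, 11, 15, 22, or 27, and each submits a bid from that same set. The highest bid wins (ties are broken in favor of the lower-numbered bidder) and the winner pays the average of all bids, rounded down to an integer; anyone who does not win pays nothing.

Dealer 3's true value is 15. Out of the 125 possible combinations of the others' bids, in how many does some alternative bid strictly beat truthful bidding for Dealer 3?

Others bid (3, 3, 3): truth gives 9; bid 11 gives 10 > 9. Violating.
Others bid (3, 3, 11): truth gives 7; bid 11 gives 8 > 7. Violating.
Others bid (3, 3, 22): truth gives 0; bid 22 gives 3 > 0. Violating.
Others bid (3, 11, 22): truth gives 0; bid 22 gives 1 > 0. Violating.
Others bid (3, 3, 15): truth gives 6; no alternative beats it.
Others bid (3, 3, 27): truth gives 0; no alternative beats it.
(Checking all 125 profiles: 18 have a profitable deviation, 107 do not.)

18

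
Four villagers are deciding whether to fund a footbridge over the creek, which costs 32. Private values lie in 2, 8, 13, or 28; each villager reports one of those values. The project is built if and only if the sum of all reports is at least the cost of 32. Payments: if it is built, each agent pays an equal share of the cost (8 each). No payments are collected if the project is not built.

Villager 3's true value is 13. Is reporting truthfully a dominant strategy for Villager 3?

No

Consider the case where Villager 1 reports 2, Villager 2 reports 2 and Villager 4 reports 2.
Truthful report 13: project not built, utility 0.
Report 28 instead: project built, pays 8, utility 13 - 8 = 5.
Since 5 > 0, reporting 28 is strictly better here, so truthful reporting is not dominant.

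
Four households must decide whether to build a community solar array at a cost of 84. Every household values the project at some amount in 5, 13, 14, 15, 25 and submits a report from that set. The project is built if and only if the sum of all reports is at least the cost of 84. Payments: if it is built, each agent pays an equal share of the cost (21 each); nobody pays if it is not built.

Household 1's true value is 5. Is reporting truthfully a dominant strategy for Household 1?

Yes

Check each profile of the others' reports and compare truth against every alternative report.
Others report (25, 25, 25): truth gives 0, best alternative gives -16.
Others report (5, 5, 5): truth gives 0, best alternative gives 0.
Others report (5, 5, 13): truth gives 0, best alternative gives 0.
Others report (5, 5, 14): truth gives 0, best alternative gives 0.
Others report (5, 5, 15): truth gives 0, best alternative gives 0.
Others report (5, 5, 25): truth gives 0, best alternative gives 0.
(Remaining 119 profiles checked similarly; truth is weakly best in each.)
In every case the truthful report is at least as good as any alternative, so it is a dominant strategy.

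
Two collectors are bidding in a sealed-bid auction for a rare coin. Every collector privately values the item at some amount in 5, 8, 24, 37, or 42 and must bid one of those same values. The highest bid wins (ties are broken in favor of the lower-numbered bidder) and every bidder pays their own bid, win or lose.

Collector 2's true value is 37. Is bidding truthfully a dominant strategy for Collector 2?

No

Consider the case where Collector 1 bids 5.
Truthful bid 37: wins, pays 37, utility 37 - 37 = 0.
Bid 8 instead: wins, pays 8, utility 37 - 8 = 29.
Since 29 > 0, bidding 8 is strictly better here, so truthful bidding is not dominant.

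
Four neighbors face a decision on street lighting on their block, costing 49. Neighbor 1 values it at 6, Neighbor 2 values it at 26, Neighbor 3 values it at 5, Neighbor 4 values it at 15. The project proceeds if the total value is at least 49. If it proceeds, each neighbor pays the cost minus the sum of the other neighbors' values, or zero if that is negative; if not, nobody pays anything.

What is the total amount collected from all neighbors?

40

Total value 52 ≥ cost 49, so it is built.
Neighbor 1: others sum to 46; max(0, 49 - 46) = 3.
Neighbor 2: others sum to 26; max(0, 49 - 26) = 23.
Neighbor 3: others sum to 47; max(0, 49 - 47) = 2.
Neighbor 4: others sum to 37; max(0, 49 - 37) = 12.
Total collected = 3 + 23 + 2 + 12 = 40.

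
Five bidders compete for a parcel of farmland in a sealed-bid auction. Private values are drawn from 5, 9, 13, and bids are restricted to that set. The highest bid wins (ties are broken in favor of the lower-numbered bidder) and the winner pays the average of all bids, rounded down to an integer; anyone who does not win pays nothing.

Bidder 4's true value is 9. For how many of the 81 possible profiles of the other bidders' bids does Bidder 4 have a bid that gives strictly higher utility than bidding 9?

10

Others bid (5, 5, 5, 13): truth gives 0; bid 13 gives 1 > 0. Violating.
Others bid (5, 5, 9, 5): truth gives 0; bid 13 gives 2 > 0. Violating.
Others bid (5, 5, 9, 9): truth gives 0; bid 13 gives 1 > 0. Violating.
Others bid (5, 9, 5, 5): truth gives 0; bid 13 gives 2 > 0. Violating.
Others bid (5, 5, 5, 5): truth gives 4; no alternative beats it.
Others bid (5, 5, 5, 9): truth gives 3; no alternative beats it.
(Checking all 81 profiles: 10 have a profitable deviation, 71 do not.)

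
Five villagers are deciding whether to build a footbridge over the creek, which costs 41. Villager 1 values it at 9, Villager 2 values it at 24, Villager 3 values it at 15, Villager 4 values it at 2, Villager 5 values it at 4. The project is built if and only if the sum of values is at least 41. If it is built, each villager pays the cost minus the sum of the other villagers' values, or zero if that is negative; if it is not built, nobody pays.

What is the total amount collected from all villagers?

13

Total value 54 ≥ cost 41, so it is built.
Villager 1: others sum to 45; max(0, 41 - 45) = 0.
Villager 2: others sum to 30; max(0, 41 - 30) = 11.
Villager 3: others sum to 39; max(0, 41 - 39) = 2.
Villager 4: others sum to 52; max(0, 41 - 52) = 0.
Villager 5: others sum to 50; max(0, 41 - 50) = 0.
Total collected = 0 + 11 + 2 + 0 + 0 = 13.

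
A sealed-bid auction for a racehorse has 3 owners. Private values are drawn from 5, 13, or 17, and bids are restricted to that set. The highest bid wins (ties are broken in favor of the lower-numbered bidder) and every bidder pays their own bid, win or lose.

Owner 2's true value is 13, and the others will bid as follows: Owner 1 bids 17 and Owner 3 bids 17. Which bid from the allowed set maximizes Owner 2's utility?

Bid 5: loses but pays 5, utility -5.
Bid 13: loses but pays 13, utility -13.
Bid 17: loses but pays 17, utility -17.
The best choice is 5 with utility -5.

5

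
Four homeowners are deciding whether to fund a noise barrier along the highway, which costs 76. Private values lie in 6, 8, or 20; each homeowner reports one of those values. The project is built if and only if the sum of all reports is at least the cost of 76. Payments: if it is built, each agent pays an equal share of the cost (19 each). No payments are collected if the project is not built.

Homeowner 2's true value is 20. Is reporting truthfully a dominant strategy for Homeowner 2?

Check each profile of the others' reports and compare truth against every alternative report.
Others report (20, 20, 20): truth gives 1, best alternative gives 0.
Others report (6, 6, 6): truth gives 0, best alternative gives 0.
Others report (6, 6, 8): truth gives 0, best alternative gives 0.
Others report (6, 6, 20): truth gives 0, best alternative gives 0.
Others report (6, 8, 6): truth gives 0, best alternative gives 0.
Others report (6, 8, 8): truth gives 0, best alternative gives 0.
(Remaining 21 profiles checked similarly; truth is weakly best in each.)
In every case the truthful report is at least as good as any alternative, so it is a dominant strategy.

Yes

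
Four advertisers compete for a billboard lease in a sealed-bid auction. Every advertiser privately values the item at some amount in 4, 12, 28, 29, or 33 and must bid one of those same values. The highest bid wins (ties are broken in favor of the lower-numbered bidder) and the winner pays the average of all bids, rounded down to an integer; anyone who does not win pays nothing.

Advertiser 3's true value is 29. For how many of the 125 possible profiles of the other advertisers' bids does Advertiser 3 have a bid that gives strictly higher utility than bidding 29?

Others bid (4, 4, 4): truth gives 19; bid 12 gives 23 > 19. Violating.
Others bid (4, 4, 12): truth gives 17; bid 12 gives 21 > 17. Violating.
Others bid (4, 4, 33): truth gives 0; bid 33 gives 11 > 0. Violating.
Others bid (4, 12, 33): truth gives 0; bid 33 gives 9 > 0. Violating.
Others bid (4, 4, 28): truth gives 13; no alternative beats it.
Others bid (4, 4, 29): truth gives 13; no alternative beats it.
(Checking all 125 profiles: 36 have a profitable deviation, 89 do not.)

36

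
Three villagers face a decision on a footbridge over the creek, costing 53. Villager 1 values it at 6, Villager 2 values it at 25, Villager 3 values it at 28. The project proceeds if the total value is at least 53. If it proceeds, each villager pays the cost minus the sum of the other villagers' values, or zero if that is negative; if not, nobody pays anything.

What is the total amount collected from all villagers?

Total value 59 ≥ cost 53, so it is built.
Villager 1: others sum to 53; max(0, 53 - 53) = 0.
Villager 2: others sum to 34; max(0, 53 - 34) = 19.
Villager 3: others sum to 31; max(0, 53 - 31) = 22.
Total collected = 0 + 19 + 22 = 41.

41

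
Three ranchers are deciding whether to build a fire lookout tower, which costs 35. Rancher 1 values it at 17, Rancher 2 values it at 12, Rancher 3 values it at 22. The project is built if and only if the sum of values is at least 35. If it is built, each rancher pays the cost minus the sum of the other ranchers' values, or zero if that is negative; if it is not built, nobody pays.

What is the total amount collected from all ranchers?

Total value 51 ≥ cost 35, so it is built.
Rancher 1: others sum to 34; max(0, 35 - 34) = 1.
Rancher 2: others sum to 39; max(0, 35 - 39) = 0.
Rancher 3: others sum to 29; max(0, 35 - 29) = 6.
Total collected = 1 + 0 + 6 = 7.

7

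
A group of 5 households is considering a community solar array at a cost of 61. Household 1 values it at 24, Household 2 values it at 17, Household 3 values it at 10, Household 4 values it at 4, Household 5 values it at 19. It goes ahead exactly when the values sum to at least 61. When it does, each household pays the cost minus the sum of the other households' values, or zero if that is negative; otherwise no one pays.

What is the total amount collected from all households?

Total value 74 ≥ cost 61, so it is built.
Household 1: others sum to 50; max(0, 61 - 50) = 11.
Household 2: others sum to 57; max(0, 61 - 57) = 4.
Household 3: others sum to 64; max(0, 61 - 64) = 0.
Household 4: others sum to 70; max(0, 61 - 70) = 0.
Household 5: others sum to 55; max(0, 61 - 55) = 6.
Total collected = 11 + 4 + 0 + 0 + 6 = 21.

21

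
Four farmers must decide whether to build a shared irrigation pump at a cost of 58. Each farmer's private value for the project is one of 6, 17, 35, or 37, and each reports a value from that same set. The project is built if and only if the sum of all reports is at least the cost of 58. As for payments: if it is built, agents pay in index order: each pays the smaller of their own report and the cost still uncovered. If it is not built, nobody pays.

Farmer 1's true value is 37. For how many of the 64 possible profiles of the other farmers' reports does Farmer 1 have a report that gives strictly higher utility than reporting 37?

63

Others report (6, 6, 17): truth gives 0; report 35 gives 2 > 0. Violating.
Others report (6, 6, 35): truth gives 0; report 17 gives 20 > 0. Violating.
Others report (6, 6, 37): truth gives 0; report 17 gives 20 > 0. Violating.
Others report (6, 17, 6): truth gives 0; report 35 gives 2 > 0. Violating.
Others report (6, 6, 6): truth gives 0; no alternative beats it.
(Checking all 64 profiles: 63 have a profitable deviation, 1 does not.)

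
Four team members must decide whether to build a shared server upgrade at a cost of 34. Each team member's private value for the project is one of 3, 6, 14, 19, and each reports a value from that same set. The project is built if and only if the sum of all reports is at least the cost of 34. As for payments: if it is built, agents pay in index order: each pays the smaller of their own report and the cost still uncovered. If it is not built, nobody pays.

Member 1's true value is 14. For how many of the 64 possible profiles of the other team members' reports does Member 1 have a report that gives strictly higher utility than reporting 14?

Others report (3, 6, 19): truth gives 0; report 6 gives 8 > 0. Violating.
Others report (3, 14, 14): truth gives 0; report 3 gives 11 > 0. Violating.
Others report (3, 14, 19): truth gives 0; report 3 gives 11 > 0. Violating.
Others report (3, 19, 6): truth gives 0; report 6 gives 8 > 0. Violating.
Others report (3, 3, 3): truth gives 0; no alternative beats it.
Others report (3, 3, 6): truth gives 0; no alternative beats it.
(Checking all 64 profiles: 41 have a profitable deviation, 23 do not.)

41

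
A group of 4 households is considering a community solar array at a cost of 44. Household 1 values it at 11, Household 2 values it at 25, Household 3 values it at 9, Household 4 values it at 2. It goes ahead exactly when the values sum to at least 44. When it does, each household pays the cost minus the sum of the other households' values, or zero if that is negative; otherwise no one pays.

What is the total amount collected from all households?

Total value 47 ≥ cost 44, so it is built.
Household 1: others sum to 36; max(0, 44 - 36) = 8.
Household 2: others sum to 22; max(0, 44 - 22) = 22.
Household 3: others sum to 38; max(0, 44 - 38) = 6.
Household 4: others sum to 45; max(0, 44 - 45) = 0.
Total collected = 8 + 22 + 6 + 0 = 36.

36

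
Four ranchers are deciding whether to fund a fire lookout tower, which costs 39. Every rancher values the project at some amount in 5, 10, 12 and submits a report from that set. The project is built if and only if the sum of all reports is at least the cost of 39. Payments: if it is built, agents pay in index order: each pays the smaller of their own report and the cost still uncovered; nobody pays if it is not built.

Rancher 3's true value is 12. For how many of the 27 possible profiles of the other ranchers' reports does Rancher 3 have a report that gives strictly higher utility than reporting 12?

11

Others report (5, 12, 12): truth gives 0; report 10 gives 2 > 0. Violating.
Others report (10, 10, 10): truth gives 0; report 10 gives 2 > 0. Violating.
Others report (10, 10, 12): truth gives 0; report 10 gives 2 > 0. Violating.
Others report (10, 12, 10): truth gives 0; report 10 gives 2 > 0. Violating.
Others report (5, 5, 5): truth gives 0; no alternative beats it.
Others report (5, 5, 10): truth gives 0; no alternative beats it.
(Checking all 27 profiles: 11 have a profitable deviation, 16 do not.)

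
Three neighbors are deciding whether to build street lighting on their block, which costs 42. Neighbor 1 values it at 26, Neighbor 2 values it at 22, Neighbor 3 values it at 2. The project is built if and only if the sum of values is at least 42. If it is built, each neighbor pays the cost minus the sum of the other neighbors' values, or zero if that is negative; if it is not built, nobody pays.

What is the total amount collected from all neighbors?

32

Total value 50 ≥ cost 42, so it is built.
Neighbor 1: others sum to 24; max(0, 42 - 24) = 18.
Neighbor 2: others sum to 28; max(0, 42 - 28) = 14.
Neighbor 3: others sum to 48; max(0, 42 - 48) = 0.
Total collected = 18 + 14 + 0 = 32.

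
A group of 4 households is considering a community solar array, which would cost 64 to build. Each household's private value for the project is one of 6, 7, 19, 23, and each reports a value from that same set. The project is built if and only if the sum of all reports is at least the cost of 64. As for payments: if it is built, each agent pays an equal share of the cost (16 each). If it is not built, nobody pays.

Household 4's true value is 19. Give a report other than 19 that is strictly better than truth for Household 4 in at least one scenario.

23

Suppose Household 1 reports 6, Household 2 reports 19 and Household 3 reports 19.
Report 19: project not built, utility 0.
Report 23: project built, pays 16, utility 19 - 16 = 3.
So reporting 23 beats truth here (3 > 0).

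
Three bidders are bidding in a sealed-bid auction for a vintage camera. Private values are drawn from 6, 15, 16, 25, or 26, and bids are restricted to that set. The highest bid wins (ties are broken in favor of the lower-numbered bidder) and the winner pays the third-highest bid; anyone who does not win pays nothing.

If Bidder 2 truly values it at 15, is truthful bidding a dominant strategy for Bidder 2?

Consider the case where Bidder 1 bids 6 and Bidder 3 bids 16.
Truthful bid 15: loses, pays 0, utility 0.
Bid 16 instead: wins, pays 6, utility 15 - 6 = 9.
Since 9 > 0, bidding 16 is strictly better here, so truthful bidding is not dominant.

No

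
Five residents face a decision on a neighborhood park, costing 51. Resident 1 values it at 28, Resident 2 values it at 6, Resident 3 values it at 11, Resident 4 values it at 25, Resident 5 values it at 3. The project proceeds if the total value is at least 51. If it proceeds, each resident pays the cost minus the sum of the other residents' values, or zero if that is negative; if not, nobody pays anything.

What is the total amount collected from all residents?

Total value 73 ≥ cost 51, so it is built.
Resident 1: others sum to 45; max(0, 51 - 45) = 6.
Resident 2: others sum to 67; max(0, 51 - 67) = 0.
Resident 3: others sum to 62; max(0, 51 - 62) = 0.
Resident 4: others sum to 48; max(0, 51 - 48) = 3.
Resident 5: others sum to 70; max(0, 51 - 70) = 0.
Total collected = 6 + 0 + 0 + 3 + 0 = 9.

9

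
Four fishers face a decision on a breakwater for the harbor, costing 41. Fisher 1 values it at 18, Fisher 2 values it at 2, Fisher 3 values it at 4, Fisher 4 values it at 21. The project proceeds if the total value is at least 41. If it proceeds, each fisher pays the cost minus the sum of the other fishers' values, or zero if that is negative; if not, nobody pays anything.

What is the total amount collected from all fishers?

31

Total value 45 ≥ cost 41, so it is built.
Fisher 1: others sum to 27; max(0, 41 - 27) = 14.
Fisher 2: others sum to 43; max(0, 41 - 43) = 0.
Fisher 3: others sum to 41; max(0, 41 - 41) = 0.
Fisher 4: others sum to 24; max(0, 41 - 24) = 17.
Total collected = 14 + 0 + 0 + 17 = 31.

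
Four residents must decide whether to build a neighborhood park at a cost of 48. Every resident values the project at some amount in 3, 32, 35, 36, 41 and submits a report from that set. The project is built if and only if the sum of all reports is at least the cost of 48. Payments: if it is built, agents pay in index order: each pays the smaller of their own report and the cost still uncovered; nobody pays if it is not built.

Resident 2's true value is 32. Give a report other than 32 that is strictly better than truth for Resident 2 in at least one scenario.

3

Suppose Resident 1 reports 3, Resident 3 reports 3 and Resident 4 reports 41.
Report 32: project built, pays 32, utility 32 - 32 = 0.
Report 3: project built, pays 3, utility 32 - 3 = 29.
So reporting 3 beats truth here (29 > 0).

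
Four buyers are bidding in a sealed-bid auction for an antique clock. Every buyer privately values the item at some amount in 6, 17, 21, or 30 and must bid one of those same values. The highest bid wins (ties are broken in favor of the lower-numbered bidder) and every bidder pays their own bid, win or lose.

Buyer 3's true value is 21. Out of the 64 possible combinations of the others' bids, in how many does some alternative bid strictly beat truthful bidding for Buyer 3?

54

Others bid (6, 6, 6): truth gives 0; bid 17 gives 4 > 0. Violating.
Others bid (6, 6, 17): truth gives 0; bid 17 gives 4 > 0. Violating.
Others bid (6, 6, 30): truth gives -21; bid 6 gives -6 > -21. Violating.
Others bid (6, 17, 30): truth gives -21; bid 6 gives -6 > -21. Violating.
Others bid (6, 6, 21): truth gives 0; no alternative beats it.
Others bid (6, 17, 6): truth gives 0; no alternative beats it.
(Checking all 64 profiles: 54 have a profitable deviation, 10 do not.)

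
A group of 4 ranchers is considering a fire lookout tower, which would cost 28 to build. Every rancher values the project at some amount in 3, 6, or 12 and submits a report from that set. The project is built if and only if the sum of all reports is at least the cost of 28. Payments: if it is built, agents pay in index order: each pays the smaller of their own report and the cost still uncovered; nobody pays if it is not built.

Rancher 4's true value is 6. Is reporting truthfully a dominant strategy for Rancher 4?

Check each profile of the others' reports and compare truth against every alternative report.
Others report (6, 12, 12): truth gives 6, best alternative gives 6.
Others report (12, 6, 12): truth gives 6, best alternative gives 6.
Others report (12, 12, 6): truth gives 6, best alternative gives 6.
Others report (12, 12, 12): truth gives 6, best alternative gives 6.
Others report (3, 12, 12): truth gives 5, best alternative gives 5.
Others report (12, 3, 12): truth gives 5, best alternative gives 5.
(Remaining 21 profiles checked similarly; truth is weakly best in each.)
In every case the truthful report is at least as good as any alternative, so it is a dominant strategy.

Yes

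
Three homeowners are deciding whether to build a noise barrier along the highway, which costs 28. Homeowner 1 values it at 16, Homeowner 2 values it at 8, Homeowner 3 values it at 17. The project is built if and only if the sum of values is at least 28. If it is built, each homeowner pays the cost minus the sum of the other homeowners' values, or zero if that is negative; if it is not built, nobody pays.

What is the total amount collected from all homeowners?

7

Total value 41 ≥ cost 28, so it is built.
Homeowner 1: others sum to 25; max(0, 28 - 25) = 3.
Homeowner 2: others sum to 33; max(0, 28 - 33) = 0.
Homeowner 3: others sum to 24; max(0, 28 - 24) = 4.
Total collected = 3 + 0 + 4 = 7.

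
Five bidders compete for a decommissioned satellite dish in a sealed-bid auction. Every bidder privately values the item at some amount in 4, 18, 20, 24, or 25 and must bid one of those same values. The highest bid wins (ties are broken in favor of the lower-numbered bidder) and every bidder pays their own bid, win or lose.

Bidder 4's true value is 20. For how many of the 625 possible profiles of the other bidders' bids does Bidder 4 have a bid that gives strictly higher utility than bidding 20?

603

Others bid (4, 4, 4, 4): truth gives 0; bid 18 gives 2 > 0. Violating.
Others bid (4, 4, 4, 18): truth gives 0; bid 18 gives 2 > 0. Violating.
Others bid (4, 4, 4, 24): truth gives -20; bid 4 gives -4 > -20. Violating.
Others bid (4, 4, 4, 25): truth gives -20; bid 4 gives -4 > -20. Violating.
Others bid (4, 4, 4, 20): truth gives 0; no alternative beats it.
Others bid (4, 4, 18, 4): truth gives 0; no alternative beats it.
(Checking all 625 profiles: 603 have a profitable deviation, 22 do not.)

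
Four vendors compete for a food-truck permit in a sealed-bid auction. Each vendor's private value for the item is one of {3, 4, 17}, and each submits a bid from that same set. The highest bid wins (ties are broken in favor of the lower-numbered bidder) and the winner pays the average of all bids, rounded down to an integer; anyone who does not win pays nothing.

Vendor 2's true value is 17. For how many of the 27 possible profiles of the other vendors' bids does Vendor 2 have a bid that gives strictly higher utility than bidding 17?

Others bid (3, 3, 3): truth gives 11; bid 4 gives 14 > 11. Violating.
Others bid (3, 3, 4): truth gives 11; bid 4 gives 14 > 11. Violating.
Others bid (3, 4, 3): truth gives 11; bid 4 gives 14 > 11. Violating.
Others bid (3, 4, 4): truth gives 10; bid 4 gives 14 > 10. Violating.
Others bid (3, 3, 17): truth gives 7; no alternative beats it.
Others bid (3, 4, 17): truth gives 7; no alternative beats it.
(Checking all 27 profiles: 4 have a profitable deviation, 23 do not.)

4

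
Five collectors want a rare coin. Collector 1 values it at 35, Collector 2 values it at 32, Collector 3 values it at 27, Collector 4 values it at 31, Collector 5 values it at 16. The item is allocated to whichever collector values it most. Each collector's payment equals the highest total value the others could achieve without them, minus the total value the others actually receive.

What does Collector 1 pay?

32

Collector 1 has the highest value and receives the item.
Without Collector 1, the item would go to the next-highest value, 32, so the others could achieve 32.
With Collector 1 present and winning, the others receive nothing, so their total is 0.
Payment = 32 - 0 = 32.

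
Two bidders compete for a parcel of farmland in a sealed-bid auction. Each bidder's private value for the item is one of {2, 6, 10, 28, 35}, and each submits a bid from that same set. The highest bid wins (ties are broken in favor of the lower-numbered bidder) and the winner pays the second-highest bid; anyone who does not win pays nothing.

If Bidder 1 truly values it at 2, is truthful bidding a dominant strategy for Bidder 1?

Yes

Check each profile of the others' bids and compare truth against every alternative bid.
Others bid (6): truth gives 0, best alternative gives -4.
Others bid (2): truth gives 0, best alternative gives 0.
Others bid (10): truth gives 0, best alternative gives 0.
Others bid (28): truth gives 0, best alternative gives 0.
Others bid (35): truth gives 0, best alternative gives 0.
In every case the truthful bid is at least as good as any alternative, so it is a dominant strategy.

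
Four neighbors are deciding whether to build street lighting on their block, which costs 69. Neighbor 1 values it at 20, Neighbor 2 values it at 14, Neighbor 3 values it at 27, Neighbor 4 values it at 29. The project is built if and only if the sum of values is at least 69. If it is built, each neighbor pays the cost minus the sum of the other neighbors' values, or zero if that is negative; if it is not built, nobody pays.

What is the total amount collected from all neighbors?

14

Total value 90 ≥ cost 69, so it is built.
Neighbor 1: others sum to 70; max(0, 69 - 70) = 0.
Neighbor 2: others sum to 76; max(0, 69 - 76) = 0.
Neighbor 3: others sum to 63; max(0, 69 - 63) = 6.
Neighbor 4: others sum to 61; max(0, 69 - 61) = 8.
Total collected = 0 + 0 + 6 + 8 = 14.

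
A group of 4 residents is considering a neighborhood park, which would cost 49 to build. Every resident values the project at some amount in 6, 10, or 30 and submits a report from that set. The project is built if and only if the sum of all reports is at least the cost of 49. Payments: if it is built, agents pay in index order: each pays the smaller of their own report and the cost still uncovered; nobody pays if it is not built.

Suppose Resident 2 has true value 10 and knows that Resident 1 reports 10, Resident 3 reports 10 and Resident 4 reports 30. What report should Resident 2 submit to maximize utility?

Report 6: project built, pays 6, utility 10 - 6 = 4.
Report 10: project built, pays 10, utility 10 - 10 = 0.
Report 30: project built, pays 30, utility 10 - 30 = -20.
The best choice is 6 with utility 4.

6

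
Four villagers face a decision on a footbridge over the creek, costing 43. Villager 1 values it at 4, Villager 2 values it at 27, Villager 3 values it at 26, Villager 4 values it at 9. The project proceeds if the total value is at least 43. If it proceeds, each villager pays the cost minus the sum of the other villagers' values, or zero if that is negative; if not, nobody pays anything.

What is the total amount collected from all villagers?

7

Total value 66 ≥ cost 43, so it is built.
Villager 1: others sum to 62; max(0, 43 - 62) = 0.
Villager 2: others sum to 39; max(0, 43 - 39) = 4.
Villager 3: others sum to 40; max(0, 43 - 40) = 3.
Villager 4: others sum to 57; max(0, 43 - 57) = 0.
Total collected = 0 + 4 + 3 + 0 = 7.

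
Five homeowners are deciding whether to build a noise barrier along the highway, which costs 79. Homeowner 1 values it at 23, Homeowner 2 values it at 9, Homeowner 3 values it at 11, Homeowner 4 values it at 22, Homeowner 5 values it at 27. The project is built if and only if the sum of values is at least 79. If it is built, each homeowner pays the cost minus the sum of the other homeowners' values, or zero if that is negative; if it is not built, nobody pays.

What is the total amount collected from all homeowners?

33

Total value 92 ≥ cost 79, so it is built.
Homeowner 1: others sum to 69; max(0, 79 - 69) = 10.
Homeowner 2: others sum to 83; max(0, 79 - 83) = 0.
Homeowner 3: others sum to 81; max(0, 79 - 81) = 0.
Homeowner 4: others sum to 70; max(0, 79 - 70) = 9.
Homeowner 5: others sum to 65; max(0, 79 - 65) = 14.
Total collected = 10 + 0 + 0 + 9 + 14 = 33.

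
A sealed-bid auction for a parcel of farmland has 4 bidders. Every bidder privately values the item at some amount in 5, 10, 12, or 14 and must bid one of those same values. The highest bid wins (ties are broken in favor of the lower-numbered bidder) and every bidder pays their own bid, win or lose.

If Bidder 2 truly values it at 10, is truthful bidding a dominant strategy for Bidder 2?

No

Consider the case where Bidder 1 bids 5, Bidder 3 bids 5 and Bidder 4 bids 12.
Truthful bid 10: loses but pays 10, utility -10.
Bid 5 instead: loses but pays 5, utility -5.
Since -5 > -10, bidding 5 is strictly better here, so truthful bidding is not dominant.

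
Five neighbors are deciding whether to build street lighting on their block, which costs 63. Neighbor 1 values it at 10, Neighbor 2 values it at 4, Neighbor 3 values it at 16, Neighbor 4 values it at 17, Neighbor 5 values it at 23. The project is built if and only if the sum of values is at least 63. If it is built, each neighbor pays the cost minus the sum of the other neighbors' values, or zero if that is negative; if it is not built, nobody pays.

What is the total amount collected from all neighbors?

Total value 70 ≥ cost 63, so it is built.
Neighbor 1: others sum to 60; max(0, 63 - 60) = 3.
Neighbor 2: others sum to 66; max(0, 63 - 66) = 0.
Neighbor 3: others sum to 54; max(0, 63 - 54) = 9.
Neighbor 4: others sum to 53; max(0, 63 - 53) = 10.
Neighbor 5: others sum to 47; max(0, 63 - 47) = 16.
Total collected = 3 + 0 + 9 + 10 + 16 = 38.

38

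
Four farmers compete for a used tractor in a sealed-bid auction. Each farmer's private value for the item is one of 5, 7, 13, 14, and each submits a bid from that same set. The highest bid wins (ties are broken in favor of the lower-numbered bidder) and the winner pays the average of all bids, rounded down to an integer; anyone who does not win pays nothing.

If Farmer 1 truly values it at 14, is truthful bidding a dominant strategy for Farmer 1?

Consider the case where Farmer 2 bids 5, Farmer 3 bids 5 and Farmer 4 bids 5.
Truthful bid 14: wins, pays 7, utility 14 - 7 = 7.
Bid 5 instead: wins, pays 5, utility 14 - 5 = 9.
Since 9 > 7, bidding 5 is strictly better here, so truthful bidding is not dominant.

No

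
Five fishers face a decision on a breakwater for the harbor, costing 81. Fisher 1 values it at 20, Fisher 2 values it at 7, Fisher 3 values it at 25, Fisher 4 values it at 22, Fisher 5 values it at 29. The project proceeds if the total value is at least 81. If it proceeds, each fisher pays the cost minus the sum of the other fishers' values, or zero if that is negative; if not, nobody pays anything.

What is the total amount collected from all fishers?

Total value 103 ≥ cost 81, so it is built.
Fisher 1: others sum to 83; max(0, 81 - 83) = 0.
Fisher 2: others sum to 96; max(0, 81 - 96) = 0.
Fisher 3: others sum to 78; max(0, 81 - 78) = 3.
Fisher 4: others sum to 81; max(0, 81 - 81) = 0.
Fisher 5: others sum to 74; max(0, 81 - 74) = 7.
Total collected = 0 + 0 + 3 + 0 + 7 = 10.

10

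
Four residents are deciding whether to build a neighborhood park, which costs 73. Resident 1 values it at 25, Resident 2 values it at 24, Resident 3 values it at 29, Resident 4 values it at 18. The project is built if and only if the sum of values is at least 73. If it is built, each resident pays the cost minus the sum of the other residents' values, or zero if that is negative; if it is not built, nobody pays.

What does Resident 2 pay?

1

Total value 96 ≥ cost 73, so the project is built.
The other residents' values sum to 72.
Cost minus that sum is 73 - 72 = 1.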